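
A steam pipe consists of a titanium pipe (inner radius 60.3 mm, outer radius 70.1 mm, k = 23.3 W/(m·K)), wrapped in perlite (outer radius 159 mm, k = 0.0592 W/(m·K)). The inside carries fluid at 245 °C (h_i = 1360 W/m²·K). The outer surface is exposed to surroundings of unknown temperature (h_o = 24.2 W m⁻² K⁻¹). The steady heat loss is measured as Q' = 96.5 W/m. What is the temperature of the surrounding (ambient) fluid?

Series resistances:
  R'_conv,in = 1/(2πr h) = 1/(2π·0.0603·1360) = 0.001941 m·K/W
  R'_titanium = ln(0.0701/0.0603)/(2πk) = 0.1506/(2π·23.3) = 0.001029 m·K/W
  R'_perlite = ln(0.159/0.0701)/(2πk) = 0.8190/(2π·0.0592) = 2.202 m·K/W
  R'_conv,out = 1/(2πr h) = 1/(2π·0.159·24.2) = 0.04136 m·K/W
ΣR = 2.246 m·K/W
ΔT = Q'·ΣR = 96.5 × 2.246 = 216.7 K
Heat flows outward, so T_out = T_in − ΔT = 245 − 216.7 = 28.3 °C

T_out = 28.3 °C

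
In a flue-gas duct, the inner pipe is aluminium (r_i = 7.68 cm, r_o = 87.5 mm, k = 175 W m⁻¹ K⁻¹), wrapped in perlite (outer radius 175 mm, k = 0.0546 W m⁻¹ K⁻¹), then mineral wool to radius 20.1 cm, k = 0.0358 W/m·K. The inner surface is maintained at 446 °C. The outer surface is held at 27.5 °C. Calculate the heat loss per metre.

Resistance network (inner→outer):
  R'_aluminium = ln(0.0875/0.0768)/(2πk) = 0.1304/(2π·175) = 1.186×10^-4 m·K/W
  R'_perlite = ln(0.175/0.0875)/(2πk) = 0.6931/(2π·0.0546) = 2.020 m·K/W
  R'_mineral wool = ln(0.201/0.175)/(2πk) = 0.1385/(2π·0.0358) = 0.6158 m·K/W
ΣR = 1.186×10^-4 + 2.020 + 0.6158 = 2.636 m·K/W
Q' = ΔT/ΣR = (446 °C − 27.5 °C)/2.636 = 159 W/m

Q' = 159 W/m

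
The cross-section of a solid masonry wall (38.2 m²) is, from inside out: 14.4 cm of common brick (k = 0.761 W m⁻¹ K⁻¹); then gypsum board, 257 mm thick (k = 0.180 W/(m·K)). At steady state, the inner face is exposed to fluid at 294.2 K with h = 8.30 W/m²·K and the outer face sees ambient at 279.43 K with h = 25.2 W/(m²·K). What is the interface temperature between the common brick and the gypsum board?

T = 291.6 K

Resistance network (inner→outer):
  R_conv,in = 1/(hA) = 1/(8.30·38.2) = 0.003154 K/W
  R_common brick = L/(kA) = 0.144/(0.761·38.2) = 0.004954 K/W
  R_gypsum board = L/(kA) = 0.257/(0.180·38.2) = 0.03738 K/W
  R_conv,out = 1/(hA) = 1/(25.2·38.2) = 0.001039 K/W
ΣR = 0.003154 + 0.004954 + 0.03738 + 0.001039 = 0.04653 K/W
Q = ΔT/ΣR = (294.2 K − 279.43 K)/0.04653 = 317.4 W
From the inner boundary to the common brick/gypsum board interface, ΣR_partial = 0.008108 K/W.
T_interface = T_in − Q·ΣR_partial = 294.2 K − (317.4)(0.008108) = 291.6 K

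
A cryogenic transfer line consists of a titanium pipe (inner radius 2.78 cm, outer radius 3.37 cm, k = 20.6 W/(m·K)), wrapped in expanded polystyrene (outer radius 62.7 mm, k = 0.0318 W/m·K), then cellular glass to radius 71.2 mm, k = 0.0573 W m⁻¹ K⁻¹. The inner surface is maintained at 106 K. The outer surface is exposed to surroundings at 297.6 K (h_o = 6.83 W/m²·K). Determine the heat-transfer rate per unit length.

Treat each layer as a resistance in series:
  R'_titanium = ln(0.0337/0.0278)/(2πk) = 0.1925/(2π·20.6) = 0.001487 m·K/W
  R'_expanded polystyrene = ln(0.0627/0.0337)/(2πk) = 0.6209/(2π·0.0318) = 3.107 m·K/W
  R'_cellular glass = ln(0.0712/0.0627)/(2πk) = 0.1271/(2π·0.0573) = 0.3531 m·K/W
  R'_conv,out = 1/(2πr h) = 1/(2π·0.0712·6.83) = 0.3273 m·K/W
ΣR = 0.001487 + 3.107 + 0.3531 + 0.3273 = 3.789 m·K/W
Q' = ΔT/ΣR = (106 K − 297.6 K)/3.789 = -50.6 W/m
(Negative Q' ⇒ heat flows inward; heat gain = 50.6 W/m.)

Q' = 50.6 W/m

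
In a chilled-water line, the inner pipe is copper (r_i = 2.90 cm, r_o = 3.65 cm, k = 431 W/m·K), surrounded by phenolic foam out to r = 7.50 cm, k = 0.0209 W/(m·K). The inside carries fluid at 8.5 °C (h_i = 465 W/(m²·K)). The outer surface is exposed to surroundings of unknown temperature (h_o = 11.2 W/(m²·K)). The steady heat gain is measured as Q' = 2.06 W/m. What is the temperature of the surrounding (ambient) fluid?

Series resistances:
  R'_conv,in = 1/(2πr h) = 1/(2π·0.0290·465) = 0.01180 m·K/W
  R'_copper = ln(0.0365/0.0290)/(2πk) = 0.2300/(2π·431) = 8.494×10^-5 m·K/W
  R'_phenolic foam = ln(0.0750/0.0365)/(2πk) = 0.7202/(2π·0.0209) = 5.484 m·K/W
  R'_conv,out = 1/(2πr h) = 1/(2π·0.0750·11.2) = 0.1895 m·K/W
ΣR = 5.686 m·K/W
ΔT = Q'·ΣR = 2.06 × 5.686 = 11.71 K
Heat flows inward, so T_out = T_in + ΔT = 8.5 + 11.71 = 20.2 °C

T_out = 20.2 °C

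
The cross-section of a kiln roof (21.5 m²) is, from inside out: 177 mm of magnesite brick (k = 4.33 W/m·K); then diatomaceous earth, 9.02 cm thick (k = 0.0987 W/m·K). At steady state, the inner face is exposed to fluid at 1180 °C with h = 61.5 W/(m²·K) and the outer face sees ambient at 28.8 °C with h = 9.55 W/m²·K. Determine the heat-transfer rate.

Q = 23000 W

Resistance network (inner→outer):
  R_conv,in = 1/(hA) = 1/(61.5·21.5) = 7.563×10^-4 K/W
  R_magnesite brick = L/(kA) = 0.177/(4.33·21.5) = 0.001901 K/W
  R_diatomaceous earth = L/(kA) = 0.0902/(0.0987·21.5) = 0.04251 K/W
  R_conv,out = 1/(hA) = 1/(9.55·21.5) = 0.004870 K/W
ΣR = 7.563×10^-4 + 0.001901 + 0.04251 + 0.004870 = 0.05004 K/W
Q = ΔT/ΣR = (1180 °C − 28.8 °C)/0.05004 = 23000 W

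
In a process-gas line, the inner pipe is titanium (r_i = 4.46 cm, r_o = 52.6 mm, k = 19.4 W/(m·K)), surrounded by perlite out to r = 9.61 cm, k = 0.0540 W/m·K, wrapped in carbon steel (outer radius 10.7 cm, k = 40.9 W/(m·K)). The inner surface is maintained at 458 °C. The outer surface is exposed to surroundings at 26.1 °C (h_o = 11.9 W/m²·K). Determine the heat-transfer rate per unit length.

Series thermal resistances, inner to outer:
  R'_titanium = ln(0.0526/0.0446)/(2πk) = 0.1650/(2π·19.4) = 0.001353 m·K/W
  R'_perlite = ln(0.0961/0.0526)/(2πk) = 0.6027/(2π·0.0540) = 1.776 m·K/W
  R'_carbon steel = ln(0.107/0.0961)/(2πk) = 0.1074/(2π·40.9) = 4.181×10^-4 m·K/W
  R'_conv,out = 1/(2πr h) = 1/(2π·0.107·11.9) = 0.1250 m·K/W
ΣR = 0.001353 + 1.776 + 4.181×10^-4 + 0.1250 = 1.903 m·K/W
Q' = ΔT/ΣR = (458 °C − 26.1 °C)/1.903 = 227 W/m

Q' = 227 W/m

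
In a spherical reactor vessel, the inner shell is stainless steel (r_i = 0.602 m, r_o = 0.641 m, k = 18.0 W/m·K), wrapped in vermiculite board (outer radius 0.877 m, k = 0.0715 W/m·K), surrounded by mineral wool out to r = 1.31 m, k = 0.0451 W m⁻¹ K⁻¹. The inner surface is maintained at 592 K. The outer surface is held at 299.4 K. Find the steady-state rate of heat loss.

Resistance network (inner→outer):
  R_stainless steel = (1/0.602 − 1/0.641)/(4πk) = 0.1011/(4π·18.0) = 4.468×10^-4 K/W
  R_vermiculite board = (1/0.641 − 1/0.877)/(4πk) = 0.4198/(4π·0.0715) = 0.4672 K/W
  R_mineral wool = (1/0.877 − 1/1.31)/(4πk) = 0.3769/(4π·0.0451) = 0.6650 K/W
ΣR = 4.468×10^-4 + 0.4672 + 0.6650 = 1.133 K/W
Q = ΔT/ΣR = (592 K − 299.4 K)/1.133 = 258 W

Q = 258 W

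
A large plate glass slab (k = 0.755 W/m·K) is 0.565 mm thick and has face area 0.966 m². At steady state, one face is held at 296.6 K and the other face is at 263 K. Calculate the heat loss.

Q = 43400 W

Q = kA·ΔT/L = 0.755 × 0.966 × |296.6 K − 263 K| / 5.65×10^-4 = 43400 W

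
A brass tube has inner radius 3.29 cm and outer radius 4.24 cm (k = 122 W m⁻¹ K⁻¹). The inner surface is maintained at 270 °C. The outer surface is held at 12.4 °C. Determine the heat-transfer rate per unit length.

Q' = 778 kW/m

Q' = 2πk·ΔT/ln(r₂/r₁) = 2π × 122 × 257.6 / ln(0.0424/0.0329) = 7.78×10^5 W/m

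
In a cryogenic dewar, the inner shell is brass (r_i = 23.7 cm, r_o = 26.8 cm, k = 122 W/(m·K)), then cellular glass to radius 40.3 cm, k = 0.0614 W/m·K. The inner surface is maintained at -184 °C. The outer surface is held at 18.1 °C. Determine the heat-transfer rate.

Q = 125 W

Series thermal resistances, inner to outer:
  R_brass = (1/0.237 − 1/0.268)/(4πk) = 0.4881/(4π·122) = 3.184×10^-4 K/W
  R_cellular glass = (1/0.268 − 1/0.403)/(4πk) = 1.250/(4π·0.0614) = 1.620 K/W
ΣR = 3.184×10^-4 + 1.620 = 1.620 K/W
Q = ΔT/ΣR = (-184 °C − 18.1 °C)/1.620 = -125 W
(Negative Q ⇒ heat flows inward; heat gain = 125 W.)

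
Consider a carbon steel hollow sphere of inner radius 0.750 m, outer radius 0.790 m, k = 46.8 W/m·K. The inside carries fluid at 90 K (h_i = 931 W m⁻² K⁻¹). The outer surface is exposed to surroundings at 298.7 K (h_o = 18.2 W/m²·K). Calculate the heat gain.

Q = 28700 W

Treat each layer as a resistance in series:
  R_conv,in = 1/(4πr²h) = 1/(4π·0.750²·931) = 1.520×10^-4 K/W
  R_carbon steel = (1/0.750 − 1/0.790)/(4πk) = 0.06751/(4π·46.8) = 1.148×10^-4 K/W
  R_conv,out = 1/(4πr²h) = 1/(4π·0.790²·18.2) = 0.007006 K/W
ΣR = 1.520×10^-4 + 1.148×10^-4 + 0.007006 = 0.007273 K/W
Q = ΔT/ΣR = (90 K − 298.7 K)/0.007273 = -28700 W
(Negative Q ⇒ heat flows inward; heat gain = 28700 W.)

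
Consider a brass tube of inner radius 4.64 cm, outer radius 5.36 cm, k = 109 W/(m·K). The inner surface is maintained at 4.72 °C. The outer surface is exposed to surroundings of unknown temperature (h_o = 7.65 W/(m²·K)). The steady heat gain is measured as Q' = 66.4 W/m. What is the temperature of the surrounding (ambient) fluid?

T_out = 30.5 °C

Sum the resistances:
  R'_brass = ln(0.0536/0.0464)/(2πk) = 0.1442/(2π·109) = 2.106×10^-4 m·K/W
  R'_conv,out = 1/(2πr h) = 1/(2π·0.0536·7.65) = 0.3881 m·K/W
ΣR = 0.3884 m·K/W
ΔT = Q'·ΣR = 66.4 × 0.3884 = 25.79 K
Heat flows inward, so T_out = T_in + ΔT = 4.72 + 25.79 = 30.5 °C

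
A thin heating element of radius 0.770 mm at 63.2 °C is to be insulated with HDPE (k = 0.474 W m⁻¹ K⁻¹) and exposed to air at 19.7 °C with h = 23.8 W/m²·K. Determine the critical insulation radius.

For a cylinder, r_cr = k_ins/h = 0.474/23.8 = 0.0199 m = 1.99 cm

r_cr = 1.99 cm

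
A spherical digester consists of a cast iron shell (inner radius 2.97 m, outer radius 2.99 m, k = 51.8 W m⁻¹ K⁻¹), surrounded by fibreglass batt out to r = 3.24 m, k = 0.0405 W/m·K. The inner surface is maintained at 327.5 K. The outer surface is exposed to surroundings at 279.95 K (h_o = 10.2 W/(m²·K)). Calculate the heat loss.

Q = 924 W

Treat each layer as a resistance in series:
  R_cast iron = (1/2.97 − 1/2.99)/(4πk) = 0.002252/(4π·51.8) = 3.460×10^-6 K/W
  R_fibreglass batt = (1/2.99 − 1/3.24)/(4πk) = 0.02581/(4π·0.0405) = 0.05071 K/W
  R_conv,out = 1/(4πr²h) = 1/(4π·3.24²·10.2) = 7.432×10^-4 K/W
ΣR = 3.460×10^-6 + 0.05071 + 7.432×10^-4 = 0.05146 K/W
Q = ΔT/ΣR = (327.5 K − 279.95 K)/0.05146 = 924 W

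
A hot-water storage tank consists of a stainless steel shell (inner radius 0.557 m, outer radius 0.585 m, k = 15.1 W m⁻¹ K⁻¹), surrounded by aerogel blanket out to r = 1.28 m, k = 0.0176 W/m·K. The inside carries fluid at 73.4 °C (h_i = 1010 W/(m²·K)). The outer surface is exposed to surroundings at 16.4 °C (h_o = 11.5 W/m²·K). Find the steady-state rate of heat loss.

Resistance network (inner→outer):
  R_conv,in = 1/(4πr²h) = 1/(4π·0.557²·1010) = 2.540×10^-4 K/W
  R_stainless steel = (1/0.557 − 1/0.585)/(4πk) = 0.08593/(4π·15.1) = 4.529×10^-4 K/W
  R_aerogel blanket = (1/0.585 − 1/1.28)/(4πk) = 0.9282/(4π·0.0176) = 4.197 K/W
  R_conv,out = 1/(4πr²h) = 1/(4π·1.28²·11.5) = 0.004223 K/W
ΣR = 2.540×10^-4 + 4.529×10^-4 + 4.197 + 0.004223 = 4.202 K/W
Q = ΔT/ΣR = (73.4 °C − 16.4 °C)/4.202 = 13.6 W

Q = 13.6 W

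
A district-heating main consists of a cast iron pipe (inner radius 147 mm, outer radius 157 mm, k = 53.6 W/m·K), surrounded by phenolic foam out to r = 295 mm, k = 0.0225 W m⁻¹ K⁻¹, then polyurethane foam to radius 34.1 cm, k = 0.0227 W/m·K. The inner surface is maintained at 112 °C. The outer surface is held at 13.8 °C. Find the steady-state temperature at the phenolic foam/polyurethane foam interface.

Resistance network (inner→outer):
  R'_cast iron = ln(0.157/0.147)/(2πk) = 0.06581/(2π·53.6) = 1.954×10^-4 m·K/W
  R'_phenolic foam = ln(0.295/0.157)/(2πk) = 0.6307/(2π·0.0225) = 4.461 m·K/W
  R'_polyurethane foam = ln(0.341/0.295)/(2πk) = 0.1449/(2π·0.0227) = 1.016 m·K/W
ΣR = 1.954×10^-4 + 4.461 + 1.016 = 5.477 m·K/W
Q' = ΔT/ΣR = (112 °C − 13.8 °C)/5.477 = 17.93 W/m
From the inner boundary to the phenolic foam/polyurethane foam interface, ΣR_partial = 4.461 m·K/W.
T_interface = T_in − Q'·ΣR_partial = 112 °C − (17.93)(4.461) = 32.0 °C

T = 32.0 °C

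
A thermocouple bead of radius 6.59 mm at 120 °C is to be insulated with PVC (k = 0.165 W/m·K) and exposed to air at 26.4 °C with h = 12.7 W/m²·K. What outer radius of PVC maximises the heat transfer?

For a sphere, r_cr = 2k_ins/h = 2·0.165/12.7 = 0.0260 m = 2.60 cm

r_cr = 2.60 cm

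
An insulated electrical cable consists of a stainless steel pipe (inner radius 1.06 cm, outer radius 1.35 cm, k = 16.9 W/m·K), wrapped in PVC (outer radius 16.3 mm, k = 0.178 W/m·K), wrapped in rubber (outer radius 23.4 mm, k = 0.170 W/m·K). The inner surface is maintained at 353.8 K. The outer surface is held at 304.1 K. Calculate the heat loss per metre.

Treat each layer as a resistance in series:
  R'_stainless steel = ln(0.0135/0.0106)/(2πk) = 0.2418/(2π·16.9) = 0.002277 m·K/W
  R'_PVC = ln(0.0163/0.0135)/(2πk) = 0.1885/(2π·0.178) = 0.1685 m·K/W
  R'_rubber = ln(0.0234/0.0163)/(2πk) = 0.3616/(2π·0.170) = 0.3385 m·K/W
ΣR = 0.002277 + 0.1685 + 0.3385 = 0.5093 m·K/W
Q' = ΔT/ΣR = (353.8 K − 304.1 K)/0.5093 = 97.6 W/m

Q' = 97.6 W/m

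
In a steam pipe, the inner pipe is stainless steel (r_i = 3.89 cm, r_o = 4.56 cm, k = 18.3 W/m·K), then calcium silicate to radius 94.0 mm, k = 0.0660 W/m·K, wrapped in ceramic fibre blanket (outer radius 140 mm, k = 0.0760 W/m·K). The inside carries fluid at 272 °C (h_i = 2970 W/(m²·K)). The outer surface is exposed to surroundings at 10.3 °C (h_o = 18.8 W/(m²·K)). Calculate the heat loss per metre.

Series thermal resistances, inner to outer:
  R'_conv,in = 1/(2πr h) = 1/(2π·0.0389·2970) = 0.001378 m·K/W
  R'_stainless steel = ln(0.0456/0.0389)/(2πk) = 0.1589/(2π·18.3) = 0.001382 m·K/W
  R'_calcium silicate = ln(0.0940/0.0456)/(2πk) = 0.7234/(2π·0.0660) = 1.744 m·K/W
  R'_ceramic fibre blanket = ln(0.140/0.0940)/(2πk) = 0.3983/(2π·0.0760) = 0.8342 m·K/W
  R'_conv,out = 1/(2πr h) = 1/(2π·0.140·18.8) = 0.06047 m·K/W
ΣR = 0.001378 + 0.001382 + 1.744 + 0.8342 + 0.06047 = 2.641 m·K/W
Q' = ΔT/ΣR = (272 °C − 10.3 °C)/2.641 = 99.1 W/m

Q' = 99.1 W/m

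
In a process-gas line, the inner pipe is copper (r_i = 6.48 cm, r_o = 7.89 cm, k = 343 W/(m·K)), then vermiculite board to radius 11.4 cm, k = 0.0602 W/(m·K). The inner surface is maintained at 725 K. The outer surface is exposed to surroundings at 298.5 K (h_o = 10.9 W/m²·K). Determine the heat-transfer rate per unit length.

Q' = 387 W/m

Resistance network (inner→outer):
  R'_copper = ln(0.0789/0.0648)/(2πk) = 0.1969/(2π·343) = 9.135×10^-5 m·K/W
  R'_vermiculite board = ln(0.114/0.0789)/(2πk) = 0.3680/(2π·0.0602) = 0.9730 m·K/W
  R'_conv,out = 1/(2πr h) = 1/(2π·0.114·10.9) = 0.1281 m·K/W
ΣR = 9.135×10^-5 + 0.9730 + 0.1281 = 1.101 m·K/W
Q' = ΔT/ΣR = (725 K − 298.5 K)/1.101 = 387 W/m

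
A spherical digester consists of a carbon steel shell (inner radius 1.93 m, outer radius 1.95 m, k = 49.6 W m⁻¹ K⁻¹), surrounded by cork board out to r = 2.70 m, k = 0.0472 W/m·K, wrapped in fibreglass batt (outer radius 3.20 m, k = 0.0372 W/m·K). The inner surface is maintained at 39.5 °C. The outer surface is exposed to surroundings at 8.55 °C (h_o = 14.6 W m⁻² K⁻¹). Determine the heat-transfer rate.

Series thermal resistances, inner to outer:
  R_carbon steel = (1/1.93 − 1/1.95)/(4πk) = 0.005314/(4π·49.6) = 8.526×10^-6 K/W
  R_cork board = (1/1.95 − 1/2.70)/(4πk) = 0.1425/(4π·0.0472) = 0.2402 K/W
  R_fibreglass batt = (1/2.70 − 1/3.20)/(4πk) = 0.05787/(4π·0.0372) = 0.1238 K/W
  R_conv,out = 1/(4πr²h) = 1/(4π·3.20²·14.6) = 5.323×10^-4 K/W
ΣR = 8.526×10^-6 + 0.2402 + 0.1238 + 5.323×10^-4 = 0.3645 K/W
Q = ΔT/ΣR = (39.5 °C − 8.55 °C)/0.3645 = 84.9 W

Q = 84.9 W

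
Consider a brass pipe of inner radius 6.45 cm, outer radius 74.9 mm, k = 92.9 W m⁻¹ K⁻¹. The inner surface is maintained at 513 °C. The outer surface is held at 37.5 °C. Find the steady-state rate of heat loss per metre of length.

Q' = 2πk·ΔT/ln(r₂/r₁) = 2π × 92.9 × 475.5 / ln(0.0749/0.0645) = 1.86×10^6 W/m

Q' = 1.86×10^6 W/m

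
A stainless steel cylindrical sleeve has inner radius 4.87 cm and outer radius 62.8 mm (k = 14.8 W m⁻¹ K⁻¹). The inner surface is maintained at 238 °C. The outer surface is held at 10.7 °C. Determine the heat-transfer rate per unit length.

Q' = 83100 W/m

Q' = 2πk·ΔT/ln(r₂/r₁) = 2π × 14.8 × 227.3 / ln(0.0628/0.0487) = 83100 W/m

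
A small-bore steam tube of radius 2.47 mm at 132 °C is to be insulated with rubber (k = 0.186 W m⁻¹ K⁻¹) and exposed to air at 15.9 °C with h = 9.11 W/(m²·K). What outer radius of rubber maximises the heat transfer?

For a cylinder, r_cr = k_ins/h = 0.186/9.11 = 0.0204 m = 2.04 cm

r_cr = 2.04 cm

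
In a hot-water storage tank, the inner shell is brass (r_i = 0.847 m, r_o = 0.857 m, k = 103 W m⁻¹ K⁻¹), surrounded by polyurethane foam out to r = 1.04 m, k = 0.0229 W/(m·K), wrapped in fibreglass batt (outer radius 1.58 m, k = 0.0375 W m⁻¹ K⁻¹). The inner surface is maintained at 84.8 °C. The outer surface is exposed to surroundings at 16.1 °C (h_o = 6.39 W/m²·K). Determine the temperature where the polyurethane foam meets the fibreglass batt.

T = 50.2 °C

Series thermal resistances, inner to outer:
  R_brass = (1/0.847 − 1/0.857)/(4πk) = 0.01378/(4π·103) = 1.064×10^-5 K/W
  R_polyurethane foam = (1/0.857 − 1/1.04)/(4πk) = 0.2053/(4π·0.0229) = 0.7135 K/W
  R_fibreglass batt = (1/1.04 − 1/1.58)/(4πk) = 0.3286/(4π·0.0375) = 0.6974 K/W
  R_conv,out = 1/(4πr²h) = 1/(4π·1.58²·6.39) = 0.004989 K/W
ΣR = 1.064×10^-5 + 0.7135 + 0.6974 + 0.004989 = 1.416 K/W
Q = ΔT/ΣR = (84.8 °C − 16.1 °C)/1.416 = 48.52 W
From the inner boundary to the polyurethane foam/fibreglass batt interface, ΣR_partial = 0.7135 K/W.
T_interface = T_in − Q·ΣR_partial = 84.8 °C − (48.52)(0.7135) = 50.2 °C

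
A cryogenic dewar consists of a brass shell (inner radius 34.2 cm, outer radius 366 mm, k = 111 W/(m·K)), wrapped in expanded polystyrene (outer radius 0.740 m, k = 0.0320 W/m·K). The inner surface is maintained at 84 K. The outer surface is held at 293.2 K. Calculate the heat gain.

Series thermal resistances, inner to outer:
  R_brass = (1/0.342 − 1/0.366)/(4πk) = 0.1917/(4π·111) = 1.375×10^-4 K/W
  R_expanded polystyrene = (1/0.366 − 1/0.740)/(4πk) = 1.381/(4π·0.0320) = 3.434 K/W
ΣR = 1.375×10^-4 + 3.434 = 3.434 K/W
Q = ΔT/ΣR = (84 K − 293.2 K)/3.434 = -60.9 W
(Negative Q ⇒ heat flows inward; heat gain = 60.9 W.)

Q = 60.9 W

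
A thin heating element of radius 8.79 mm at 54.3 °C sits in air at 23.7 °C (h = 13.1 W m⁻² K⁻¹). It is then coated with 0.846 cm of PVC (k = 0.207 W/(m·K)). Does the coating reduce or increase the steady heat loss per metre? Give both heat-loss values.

Critical radius for a cylinder: r_cr = k/h = 0.0158 m = 1.58 cm.
Outer radius after coating: r₂ = 0.00879 + 0.00846 = 0.01725 m.
r₁ < r_cr < r₂: heat loss rises to a maximum at r_cr then falls. Whether the coating helps depends on whether Q(r₂) has dropped back below Q(r₁).
Bare: R = 1/(2πr₁h) = 1.382 m·K/W; Q = 30.6/1.382 = 22.1 W/m.
Coated: R = R_cond + R_conv = 1.223 m·K/W; Q = 30.6/1.223 = 25.0 W/m.

increases: 22.1 → 25.0 W/m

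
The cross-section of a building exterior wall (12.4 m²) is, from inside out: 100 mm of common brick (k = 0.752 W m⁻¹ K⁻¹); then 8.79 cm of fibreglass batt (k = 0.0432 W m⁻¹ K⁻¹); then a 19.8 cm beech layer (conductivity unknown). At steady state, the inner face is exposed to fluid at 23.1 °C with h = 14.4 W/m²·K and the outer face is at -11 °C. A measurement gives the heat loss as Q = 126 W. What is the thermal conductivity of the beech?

ΣR = ΔT/Q = |23.1 − -11|/126 = 0.2706 K/W
Known resistances:
  R_conv,in = 1/(hA) = 1/(14.4·12.4) = 0.005600 K/W
  R_common brick = L/(kA) = 0.100/(0.752·12.4) = 0.01072 K/W
  R_fibreglass batt = L/(kA) = 0.0879/(0.0432·12.4) = 0.1641 K/W
R_beech = ΣR − ΣR_known = 0.2706 − 0.1804 = 0.09020 K/W
L/(kA) = 0.09020 ⇒ k = 0.198/(0.09020·12.4) = 0.177 W/m·K

k = 0.177 W/m·K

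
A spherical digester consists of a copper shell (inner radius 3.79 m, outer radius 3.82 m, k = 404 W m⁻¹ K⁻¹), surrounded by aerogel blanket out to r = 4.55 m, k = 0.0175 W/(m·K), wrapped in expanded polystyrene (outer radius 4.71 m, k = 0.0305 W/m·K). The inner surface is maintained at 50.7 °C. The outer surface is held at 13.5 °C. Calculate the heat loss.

Treat each layer as a resistance in series:
  R_copper = (1/3.79 − 1/3.82)/(4πk) = 0.002072/(4π·404) = 4.082×10^-7 K/W
  R_aerogel blanket = (1/3.82 − 1/4.55)/(4πk) = 0.04200/(4π·0.0175) = 0.1910 K/W
  R_expanded polystyrene = (1/4.55 − 1/4.71)/(4πk) = 0.007466/(4π·0.0305) = 0.01948 K/W
ΣR = 4.082×10^-7 + 0.1910 + 0.01948 = 0.2105 K/W
Q = ΔT/ΣR = (50.7 °C − 13.5 °C)/0.2105 = 177 W

Q = 177 W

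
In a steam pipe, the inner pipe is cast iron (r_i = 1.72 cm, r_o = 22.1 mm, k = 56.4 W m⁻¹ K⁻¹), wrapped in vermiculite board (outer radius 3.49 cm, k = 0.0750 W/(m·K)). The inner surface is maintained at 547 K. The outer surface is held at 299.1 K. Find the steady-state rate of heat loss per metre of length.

Q' = 255 W/m

Series thermal resistances, inner to outer:
  R'_cast iron = ln(0.0221/0.0172)/(2πk) = 0.2507/(2π·56.4) = 7.074×10^-4 m·K/W
  R'_vermiculite board = ln(0.0349/0.0221)/(2πk) = 0.4569/(2π·0.0750) = 0.9696 m·K/W
ΣR = 7.074×10^-4 + 0.9696 = 0.9703 m·K/W
Q' = ΔT/ΣR = (547 K − 299.1 K)/0.9703 = 255 W/m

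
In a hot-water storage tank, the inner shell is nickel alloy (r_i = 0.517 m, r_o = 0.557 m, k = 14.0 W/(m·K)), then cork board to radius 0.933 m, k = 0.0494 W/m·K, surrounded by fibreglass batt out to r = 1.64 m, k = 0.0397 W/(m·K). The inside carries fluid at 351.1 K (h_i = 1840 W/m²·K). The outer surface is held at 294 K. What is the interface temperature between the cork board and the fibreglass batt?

T = 319.3 K

Treat each layer as a resistance in series:
  R_conv,in = 1/(4πr²h) = 1/(4π·0.517²·1840) = 1.618×10^-4 K/W
  R_nickel alloy = (1/0.517 − 1/0.557)/(4πk) = 0.1389/(4π·14.0) = 7.895×10^-4 K/W
  R_cork board = (1/0.557 − 1/0.933)/(4πk) = 0.7235/(4π·0.0494) = 1.166 K/W
  R_fibreglass batt = (1/0.933 − 1/1.64)/(4πk) = 0.4621/(4π·0.0397) = 0.9262 K/W
ΣR = 1.618×10^-4 + 7.895×10^-4 + 1.166 + 0.9262 = 2.093 K/W
Q = ΔT/ΣR = (351.1 K − 294 K)/2.093 = 27.28 W
From the inner boundary to the cork board/fibreglass batt interface, ΣR_partial = 1.167 K/W.
T_interface = T_in − Q·ΣR_partial = 351.1 K − (27.28)(1.167) = 319.3 K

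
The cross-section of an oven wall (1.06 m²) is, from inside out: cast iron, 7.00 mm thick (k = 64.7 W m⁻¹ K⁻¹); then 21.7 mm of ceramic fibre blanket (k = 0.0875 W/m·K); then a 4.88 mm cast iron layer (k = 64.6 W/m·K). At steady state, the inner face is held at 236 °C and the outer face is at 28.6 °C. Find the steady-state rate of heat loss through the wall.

Series thermal resistances, inner to outer:
  R_cast iron = L/(kA) = 0.00700/(64.7·1.06) = 1.021×10^-4 K/W
  R_ceramic fibre blanket = L/(kA) = 0.0217/(0.0875·1.06) = 0.2340 K/W
  R_cast iron = L/(kA) = 0.00488/(64.6·1.06) = 7.127×10^-5 K/W
ΣR = 1.021×10^-4 + 0.2340 + 7.127×10^-5 = 0.2342 K/W
Q = ΔT/ΣR = (236 °C − 28.6 °C)/0.2342 = 886 W

Q = 886 W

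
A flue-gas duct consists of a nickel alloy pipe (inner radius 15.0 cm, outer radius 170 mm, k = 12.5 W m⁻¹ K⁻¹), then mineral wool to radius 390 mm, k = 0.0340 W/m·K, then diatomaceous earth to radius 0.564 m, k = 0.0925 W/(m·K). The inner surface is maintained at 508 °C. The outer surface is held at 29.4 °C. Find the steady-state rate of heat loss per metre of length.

Q' = 106 W/m

Treat each layer as a resistance in series:
  R'_nickel alloy = ln(0.170/0.150)/(2πk) = 0.1252/(2π·12.5) = 0.001594 m·K/W
  R'_mineral wool = ln(0.390/0.170)/(2πk) = 0.8303/(2π·0.0340) = 3.887 m·K/W
  R'_diatomaceous earth = ln(0.564/0.390)/(2πk) = 0.3689/(2π·0.0925) = 0.6347 m·K/W
ΣR = 0.001594 + 3.887 + 0.6347 = 4.523 m·K/W
Q' = ΔT/ΣR = (508 °C − 29.4 °C)/4.523 = 106 W/m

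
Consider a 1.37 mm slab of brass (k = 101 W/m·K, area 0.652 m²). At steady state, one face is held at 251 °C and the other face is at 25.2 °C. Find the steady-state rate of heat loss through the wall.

Q = 1.09×10^7 W

Q = kA·ΔT/L = 101 × 0.652 × |251 °C − 25.2 °C| / 0.00137 = 1.09×10^7 W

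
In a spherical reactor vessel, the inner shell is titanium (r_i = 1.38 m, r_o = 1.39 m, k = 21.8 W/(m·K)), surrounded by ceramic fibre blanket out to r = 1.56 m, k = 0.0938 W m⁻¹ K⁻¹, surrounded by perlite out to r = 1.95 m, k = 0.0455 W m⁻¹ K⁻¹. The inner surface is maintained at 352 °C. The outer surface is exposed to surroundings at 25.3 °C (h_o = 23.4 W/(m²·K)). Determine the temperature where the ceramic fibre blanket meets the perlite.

Series thermal resistances, inner to outer:
  R_titanium = (1/1.38 − 1/1.39)/(4πk) = 0.005213/(4π·21.8) = 1.903×10^-5 K/W
  R_ceramic fibre blanket = (1/1.39 − 1/1.56)/(4πk) = 0.07840/(4π·0.0938) = 0.06651 K/W
  R_perlite = (1/1.56 − 1/1.95)/(4πk) = 0.1282/(4π·0.0455) = 0.2242 K/W
  R_conv,out = 1/(4πr²h) = 1/(4π·1.95²·23.4) = 8.943×10^-4 K/W
ΣR = 1.903×10^-5 + 0.06651 + 0.2242 + 8.943×10^-4 = 0.2916 K/W
Q = ΔT/ΣR = (352 °C − 25.3 °C)/0.2916 = 1120 W
From the inner boundary to the ceramic fibre blanket/perlite interface, ΣR_partial = 0.06653 K/W.
T_interface = T_in − Q·ΣR_partial = 352 °C − (1120)(0.06653) = 277 °C

T = 277 °C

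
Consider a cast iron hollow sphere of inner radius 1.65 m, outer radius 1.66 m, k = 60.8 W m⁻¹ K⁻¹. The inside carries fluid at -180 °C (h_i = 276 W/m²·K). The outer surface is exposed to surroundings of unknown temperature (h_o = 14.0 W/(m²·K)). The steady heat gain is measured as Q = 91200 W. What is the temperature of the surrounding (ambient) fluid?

Sum the resistances:
  R_conv,in = 1/(4πr²h) = 1/(4π·1.65²·276) = 1.059×10^-4 K/W
  R_cast iron = (1/1.65 − 1/1.66)/(4πk) = 0.003651/(4π·60.8) = 4.779×10^-6 K/W
  R_conv,out = 1/(4πr²h) = 1/(4π·1.66²·14.0) = 0.002063 K/W
ΣR = 0.002173 K/W
ΔT = Q·ΣR = 91200 × 0.002173 = 198.2 K
Heat flows inward, so T_out = T_in + ΔT = -180 + 198.2 = 18.2 °C

T_out = 18.2 °C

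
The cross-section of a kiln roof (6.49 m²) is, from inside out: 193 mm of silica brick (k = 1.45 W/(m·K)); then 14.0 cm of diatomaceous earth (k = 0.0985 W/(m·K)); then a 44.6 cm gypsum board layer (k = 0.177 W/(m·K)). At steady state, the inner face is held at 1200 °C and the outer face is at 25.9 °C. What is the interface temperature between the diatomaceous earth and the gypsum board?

Resistance network (inner→outer):
  R_silica brick = L/(kA) = 0.193/(1.45·6.49) = 0.02051 K/W
  R_diatomaceous earth = L/(kA) = 0.140/(0.0985·6.49) = 0.2190 K/W
  R_gypsum board = L/(kA) = 0.446/(0.177·6.49) = 0.3883 K/W
ΣR = 0.02051 + 0.2190 + 0.3883 = 0.6278 K/W
Q = ΔT/ΣR = (1200 °C − 25.9 °C)/0.6278 = 1870 W
From the inner boundary to the diatomaceous earth/gypsum board interface, ΣR_partial = 0.2395 K/W.
T_interface = T_in − Q·ΣR_partial = 1200 °C − (1870)(0.2395) = 752 °C

T = 752 °C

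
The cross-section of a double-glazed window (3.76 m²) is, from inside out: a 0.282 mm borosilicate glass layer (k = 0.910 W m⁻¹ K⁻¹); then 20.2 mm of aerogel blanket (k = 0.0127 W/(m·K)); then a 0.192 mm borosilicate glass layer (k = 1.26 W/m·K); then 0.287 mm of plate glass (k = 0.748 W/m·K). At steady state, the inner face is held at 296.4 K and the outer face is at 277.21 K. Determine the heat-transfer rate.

Resistance network (inner→outer):
  R_borosilicate glass = L/(kA) = 2.82×10^-4/(0.910·3.76) = 8.242×10^-5 K/W
  R_aerogel blanket = L/(kA) = 0.0202/(0.0127·3.76) = 0.4230 K/W
  R_borosilicate glass = L/(kA) = 1.92×10^-4/(1.26·3.76) = 4.053×10^-5 K/W
  R_plate glass = L/(kA) = 2.87×10^-4/(0.748·3.76) = 1.020×10^-4 K/W
ΣR = 8.242×10^-5 + 0.4230 + 4.053×10^-5 + 1.020×10^-4 = 0.4232 K/W
Q = ΔT/ΣR = (296.4 K − 277.21 K)/0.4232 = 45.3 W

Q = 45.3 W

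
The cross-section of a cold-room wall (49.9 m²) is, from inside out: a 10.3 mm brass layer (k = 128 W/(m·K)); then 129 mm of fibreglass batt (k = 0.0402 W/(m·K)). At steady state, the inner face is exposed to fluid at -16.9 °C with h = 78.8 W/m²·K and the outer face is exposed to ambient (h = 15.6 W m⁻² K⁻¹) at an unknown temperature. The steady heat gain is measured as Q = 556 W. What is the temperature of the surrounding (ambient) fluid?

T_out = 19.7 °C

Series resistances:
  R_conv,in = 1/(hA) = 1/(78.8·49.9) = 2.543×10^-4 K/W
  R_brass = L/(kA) = 0.0103/(128·49.9) = 1.613×10^-6 K/W
  R_fibreglass batt = L/(kA) = 0.129/(0.0402·49.9) = 0.06431 K/W
  R_conv,out = 1/(hA) = 1/(15.6·49.9) = 0.001285 K/W
ΣR = 0.06585 K/W
ΔT = Q·ΣR = 556 × 0.06585 = 36.61 K
Heat flows inward, so T_out = T_in + ΔT = -16.9 + 36.61 = 19.7 °C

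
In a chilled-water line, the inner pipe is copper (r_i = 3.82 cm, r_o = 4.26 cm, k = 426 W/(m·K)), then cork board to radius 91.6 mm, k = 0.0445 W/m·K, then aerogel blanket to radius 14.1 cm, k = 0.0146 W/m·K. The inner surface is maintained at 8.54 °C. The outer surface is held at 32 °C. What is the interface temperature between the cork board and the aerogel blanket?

T = 17.2 °C

Series thermal resistances, inner to outer:
  R'_copper = ln(0.0426/0.0382)/(2πk) = 0.1090/(2π·426) = 4.073×10^-5 m·K/W
  R'_cork board = ln(0.0916/0.0426)/(2πk) = 0.7656/(2π·0.0445) = 2.738 m·K/W
  R'_aerogel blanket = ln(0.141/0.0916)/(2πk) = 0.4313/(2π·0.0146) = 4.702 m·K/W
ΣR = 4.073×10^-5 + 2.738 + 4.702 = 7.440 m·K/W
Q' = ΔT/ΣR = (8.54 °C − 32 °C)/7.440 = -3.153 W/m
From the inner boundary to the cork board/aerogel blanket interface, ΣR_partial = 2.738 m·K/W.
T_interface = T_in − Q'·ΣR_partial = 8.54 °C − (-3.153)(2.738) = 17.2 °C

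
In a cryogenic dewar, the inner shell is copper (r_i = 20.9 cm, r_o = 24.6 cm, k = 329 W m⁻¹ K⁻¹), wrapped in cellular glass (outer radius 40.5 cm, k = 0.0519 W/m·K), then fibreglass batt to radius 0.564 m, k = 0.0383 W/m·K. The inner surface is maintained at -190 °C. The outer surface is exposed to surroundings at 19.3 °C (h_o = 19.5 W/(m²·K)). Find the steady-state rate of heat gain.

Resistance network (inner→outer):
  R_copper = (1/0.209 − 1/0.246)/(4πk) = 0.7196/(4π·329) = 1.741×10^-4 K/W
  R_cellular glass = (1/0.246 − 1/0.405)/(4πk) = 1.596/(4π·0.0519) = 2.447 K/W
  R_fibreglass batt = (1/0.405 − 1/0.564)/(4πk) = 0.6961/(4π·0.0383) = 1.446 K/W
  R_conv,out = 1/(4πr²h) = 1/(4π·0.564²·19.5) = 0.01283 K/W
ΣR = 1.741×10^-4 + 2.447 + 1.446 + 0.01283 = 3.906 K/W
Q = ΔT/ΣR = (-190 °C − 19.3 °C)/3.906 = -53.6 W
(Negative Q ⇒ heat flows inward; heat gain = 53.6 W.)

Q = 53.6 W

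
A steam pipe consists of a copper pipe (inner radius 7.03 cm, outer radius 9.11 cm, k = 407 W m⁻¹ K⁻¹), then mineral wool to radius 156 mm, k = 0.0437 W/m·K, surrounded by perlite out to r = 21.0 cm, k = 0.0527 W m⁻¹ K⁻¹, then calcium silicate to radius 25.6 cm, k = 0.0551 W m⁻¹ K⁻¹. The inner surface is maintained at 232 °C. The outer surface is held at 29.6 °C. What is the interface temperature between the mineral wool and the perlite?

Series thermal resistances, inner to outer:
  R'_copper = ln(0.0911/0.0703)/(2πk) = 0.2592/(2π·407) = 1.014×10^-4 m·K/W
  R'_mineral wool = ln(0.156/0.0911)/(2πk) = 0.5379/(2π·0.0437) = 1.959 m·K/W
  R'_perlite = ln(0.210/0.156)/(2πk) = 0.2973/(2π·0.0527) = 0.8977 m·K/W
  R'_calcium silicate = ln(0.256/0.210)/(2πk) = 0.1981/(2π·0.0551) = 0.5721 m·K/W
ΣR = 1.014×10^-4 + 1.959 + 0.8977 + 0.5721 = 3.429 m·K/W
Q' = ΔT/ΣR = (232 °C − 29.6 °C)/3.429 = 59.03 W/m
From the inner boundary to the mineral wool/perlite interface, ΣR_partial = 1.959 m·K/W.
T_interface = T_in − Q'·ΣR_partial = 232 °C − (59.03)(1.959) = 116 °C

T = 116 °C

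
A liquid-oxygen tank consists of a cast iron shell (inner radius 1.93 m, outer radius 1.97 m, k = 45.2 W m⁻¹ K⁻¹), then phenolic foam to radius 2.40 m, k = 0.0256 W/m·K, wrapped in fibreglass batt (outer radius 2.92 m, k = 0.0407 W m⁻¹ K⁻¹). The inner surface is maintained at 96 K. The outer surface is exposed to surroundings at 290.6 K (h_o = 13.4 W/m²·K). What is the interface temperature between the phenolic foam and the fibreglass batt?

T = 224.4 K

Treat each layer as a resistance in series:
  R_cast iron = (1/1.93 − 1/1.97)/(4πk) = 0.01052/(4π·45.2) = 1.852×10^-5 K/W
  R_phenolic foam = (1/1.97 − 1/2.40)/(4πk) = 0.09095/(4π·0.0256) = 0.2827 K/W
  R_fibreglass batt = (1/2.40 − 1/2.92)/(4πk) = 0.07420/(4π·0.0407) = 0.1451 K/W
  R_conv,out = 1/(4πr²h) = 1/(4π·2.92²·13.4) = 6.965×10^-4 K/W
ΣR = 1.852×10^-5 + 0.2827 + 0.1451 + 6.965×10^-4 = 0.4285 K/W
Q = ΔT/ΣR = (96 K − 290.6 K)/0.4285 = -454.1 W
From the inner boundary to the phenolic foam/fibreglass batt interface, ΣR_partial = 0.2827 K/W.
T_interface = T_in − Q·ΣR_partial = 96 K − (-454.1)(0.2827) = 224.4 K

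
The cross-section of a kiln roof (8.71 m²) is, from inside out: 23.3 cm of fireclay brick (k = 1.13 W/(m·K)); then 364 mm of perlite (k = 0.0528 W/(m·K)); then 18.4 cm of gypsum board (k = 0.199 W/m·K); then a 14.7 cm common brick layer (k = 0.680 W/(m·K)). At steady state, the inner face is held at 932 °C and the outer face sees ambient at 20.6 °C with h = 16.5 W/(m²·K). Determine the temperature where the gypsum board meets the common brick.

T = 51.0 °C

Resistance network (inner→outer):
  R_fireclay brick = L/(kA) = 0.233/(1.13·8.71) = 0.02367 K/W
  R_perlite = L/(kA) = 0.364/(0.0528·8.71) = 0.7915 K/W
  R_gypsum board = L/(kA) = 0.184/(0.199·8.71) = 0.1062 K/W
  R_common brick = L/(kA) = 0.147/(0.680·8.71) = 0.02482 K/W
  R_conv,out = 1/(hA) = 1/(16.5·8.71) = 0.006958 K/W
ΣR = 0.02367 + 0.7915 + 0.1062 + 0.02482 + 0.006958 = 0.9531 K/W
Q = ΔT/ΣR = (932 °C − 20.6 °C)/0.9531 = 956.2 W
From the inner boundary to the gypsum board/common brick interface, ΣR_partial = 0.9214 K/W.
T_interface = T_in − Q·ΣR_partial = 932 °C − (956.2)(0.9214) = 51.0 °C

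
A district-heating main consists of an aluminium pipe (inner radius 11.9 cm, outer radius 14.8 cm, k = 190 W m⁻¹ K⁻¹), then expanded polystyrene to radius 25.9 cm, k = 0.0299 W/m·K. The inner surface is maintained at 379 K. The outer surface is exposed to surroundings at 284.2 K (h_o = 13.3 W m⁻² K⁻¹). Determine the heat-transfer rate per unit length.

Q' = 31.3 W/m

Treat each layer as a resistance in series:
  R'_aluminium = ln(0.148/0.119)/(2πk) = 0.2181/(2π·190) = 1.827×10^-4 m·K/W
  R'_expanded polystyrene = ln(0.259/0.148)/(2πk) = 0.5596/(2π·0.0299) = 2.979 m·K/W
  R'_conv,out = 1/(2πr h) = 1/(2π·0.259·13.3) = 0.04620 m·K/W
ΣR = 1.827×10^-4 + 2.979 + 0.04620 = 3.025 m·K/W
Q' = ΔT/ΣR = (379 K − 284.2 K)/3.025 = 31.3 W/m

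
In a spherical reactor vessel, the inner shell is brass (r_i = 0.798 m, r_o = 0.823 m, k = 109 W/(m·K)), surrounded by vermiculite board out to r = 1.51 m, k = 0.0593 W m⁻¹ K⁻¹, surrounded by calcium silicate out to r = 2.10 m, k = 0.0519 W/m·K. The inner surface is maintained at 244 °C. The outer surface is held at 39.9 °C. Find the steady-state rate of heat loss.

Q = 199 W

Resistance network (inner→outer):
  R_brass = (1/0.798 − 1/0.823)/(4πk) = 0.03807/(4π·109) = 2.779×10^-5 K/W
  R_vermiculite board = (1/0.823 − 1/1.51)/(4πk) = 0.5528/(4π·0.0593) = 0.7418 K/W
  R_calcium silicate = (1/1.51 − 1/2.10)/(4πk) = 0.1861/(4π·0.0519) = 0.2853 K/W
ΣR = 2.779×10^-5 + 0.7418 + 0.2853 = 1.027 K/W
Q = ΔT/ΣR = (244 °C − 39.9 °C)/1.027 = 199 W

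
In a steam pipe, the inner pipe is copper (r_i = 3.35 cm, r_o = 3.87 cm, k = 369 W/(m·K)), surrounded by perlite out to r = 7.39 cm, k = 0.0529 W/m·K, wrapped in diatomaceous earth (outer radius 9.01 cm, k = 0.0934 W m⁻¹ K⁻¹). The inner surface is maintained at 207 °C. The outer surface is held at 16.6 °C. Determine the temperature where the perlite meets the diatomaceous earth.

T = 44.8 °C

Series thermal resistances, inner to outer:
  R'_copper = ln(0.0387/0.0335)/(2πk) = 0.1443/(2π·369) = 6.224×10^-5 m·K/W
  R'_perlite = ln(0.0739/0.0387)/(2πk) = 0.6469/(2π·0.0529) = 1.946 m·K/W
  R'_diatomaceous earth = ln(0.0901/0.0739)/(2πk) = 0.1982/(2π·0.0934) = 0.3377 m·K/W
ΣR = 6.224×10^-5 + 1.946 + 0.3377 = 2.284 m·K/W
Q' = ΔT/ΣR = (207 °C − 16.6 °C)/2.284 = 83.36 W/m
From the inner boundary to the perlite/diatomaceous earth interface, ΣR_partial = 1.946 m·K/W.
T_interface = T_in − Q'·ΣR_partial = 207 °C − (83.36)(1.946) = 44.8 °C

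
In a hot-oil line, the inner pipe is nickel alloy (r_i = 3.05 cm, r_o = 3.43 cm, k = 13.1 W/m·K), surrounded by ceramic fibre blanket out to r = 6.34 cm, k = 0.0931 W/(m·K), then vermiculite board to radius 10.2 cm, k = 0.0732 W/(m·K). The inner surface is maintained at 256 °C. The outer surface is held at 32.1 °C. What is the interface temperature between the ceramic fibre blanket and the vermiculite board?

Treat each layer as a resistance in series:
  R'_nickel alloy = ln(0.0343/0.0305)/(2πk) = 0.1174/(2π·13.1) = 0.001427 m·K/W
  R'_ceramic fibre blanket = ln(0.0634/0.0343)/(2πk) = 0.6143/(2π·0.0931) = 1.050 m·K/W
  R'_vermiculite board = ln(0.102/0.0634)/(2πk) = 0.4755/(2π·0.0732) = 1.034 m·K/W
ΣR = 0.001427 + 1.050 + 1.034 = 2.085 m·K/W
Q' = ΔT/ΣR = (256 °C − 32.1 °C)/2.085 = 107.4 W/m
From the inner boundary to the ceramic fibre blanket/vermiculite board interface, ΣR_partial = 1.051 m·K/W.
T_interface = T_in − Q'·ΣR_partial = 256 °C − (107.4)(1.051) = 143 °C

T = 143 °C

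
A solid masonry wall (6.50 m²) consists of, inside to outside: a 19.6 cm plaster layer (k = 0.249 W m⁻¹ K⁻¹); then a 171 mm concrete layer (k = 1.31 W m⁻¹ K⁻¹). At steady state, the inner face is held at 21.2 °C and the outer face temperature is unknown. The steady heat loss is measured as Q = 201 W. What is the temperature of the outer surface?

Sum the resistances:
  R_plaster = L/(kA) = 0.196/(0.249·6.50) = 0.1211 K/W
  R_concrete = L/(kA) = 0.171/(1.31·6.50) = 0.02008 K/W
ΣR = 0.1412 K/W
ΔT = Q·ΣR = 201 × 0.1412 = 28.38 K
Heat flows outward, so T_out = T_in − ΔT = 21.2 − 28.38 = -7.18 °C

T_out = -7.18 °C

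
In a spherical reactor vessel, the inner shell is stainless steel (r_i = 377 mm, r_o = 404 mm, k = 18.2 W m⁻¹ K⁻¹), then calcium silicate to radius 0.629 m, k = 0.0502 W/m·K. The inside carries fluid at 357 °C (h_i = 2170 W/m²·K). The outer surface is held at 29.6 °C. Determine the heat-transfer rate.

Series thermal resistances, inner to outer:
  R_conv,in = 1/(4πr²h) = 1/(4π·0.377²·2170) = 2.580×10^-4 K/W
  R_stainless steel = (1/0.377 − 1/0.404)/(4πk) = 0.1773/(4π·18.2) = 7.751×10^-4 K/W
  R_calcium silicate = (1/0.404 − 1/0.629)/(4πk) = 0.8854/(4π·0.0502) = 1.404 K/W
ΣR = 2.580×10^-4 + 7.751×10^-4 + 1.404 = 1.405 K/W
Q = ΔT/ΣR = (357 °C − 29.6 °C)/1.405 = 233 W

Q = 233 W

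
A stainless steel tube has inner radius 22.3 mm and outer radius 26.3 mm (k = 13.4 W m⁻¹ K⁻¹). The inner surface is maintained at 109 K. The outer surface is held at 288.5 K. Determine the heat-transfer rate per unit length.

Q' = 2πk·ΔT/ln(r₂/r₁) = 2π × 13.4 × 179.5 / ln(0.0263/0.0223) = 91600 W/m

Q' = 91600 W/m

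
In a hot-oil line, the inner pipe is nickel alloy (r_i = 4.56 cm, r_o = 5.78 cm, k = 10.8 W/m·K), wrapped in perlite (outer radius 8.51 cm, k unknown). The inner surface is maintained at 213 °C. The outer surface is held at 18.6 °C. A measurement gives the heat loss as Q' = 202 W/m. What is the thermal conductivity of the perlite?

ΣR = ΔT/Q' = |213 − 18.6|/202 = 0.9624 m·K/W
Known resistances:
  R'_nickel alloy = ln(0.0578/0.0456)/(2πk) = 0.2371/(2π·10.8) = 0.003494 m·K/W
R_perlite = ΣR − ΣR_known = 0.9624 − 0.003494 = 0.9589 m·K/W
ln(r₂/r₁)/(2πk) = 0.9589 ⇒ k = 0.3868/(2π·0.9589) = 0.0642 W/m·K

k = 0.0642 W/m·K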